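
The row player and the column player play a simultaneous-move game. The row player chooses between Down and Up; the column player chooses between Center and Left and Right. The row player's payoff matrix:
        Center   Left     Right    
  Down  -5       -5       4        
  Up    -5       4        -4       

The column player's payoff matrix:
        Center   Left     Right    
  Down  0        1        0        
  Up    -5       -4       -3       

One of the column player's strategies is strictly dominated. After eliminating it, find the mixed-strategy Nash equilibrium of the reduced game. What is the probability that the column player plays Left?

The column player's strategy Center is strictly dominated by Left: 1 > 0 and -4 > -5. Eliminate Center.
Set the row player's expected payoff from Down equal to that from Up:
  the row player's payoff from Down: q·(-5) + (1−q)·4 = -9q + 4
  the row player's payoff from Up: q·4 + (1−q)·(-4) = 8q - 4
  -9q + 4 = 8q - 4  ⇒  -17q = -8  ⇒  q = 8/17.

q = 8/17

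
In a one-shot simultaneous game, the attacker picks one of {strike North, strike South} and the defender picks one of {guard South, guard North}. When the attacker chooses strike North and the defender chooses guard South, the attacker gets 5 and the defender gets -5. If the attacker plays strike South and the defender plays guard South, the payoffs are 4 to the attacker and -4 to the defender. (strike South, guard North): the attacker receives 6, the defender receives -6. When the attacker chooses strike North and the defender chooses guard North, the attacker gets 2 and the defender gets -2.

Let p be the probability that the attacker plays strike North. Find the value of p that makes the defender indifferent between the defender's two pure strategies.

p = 2/5

The attacker's mix must leave the defender indifferent between guard South and guard North.
  the defender's payoff from guard South: p·(-5) + (1−p)·(-4) = -p - 4
  the defender's payoff from guard North: p·(-2) + (1−p)·(-6) = 4p - 6
  -p - 4 = 4p - 6  ⇒  -5p = -2  ⇒  p = 2/5.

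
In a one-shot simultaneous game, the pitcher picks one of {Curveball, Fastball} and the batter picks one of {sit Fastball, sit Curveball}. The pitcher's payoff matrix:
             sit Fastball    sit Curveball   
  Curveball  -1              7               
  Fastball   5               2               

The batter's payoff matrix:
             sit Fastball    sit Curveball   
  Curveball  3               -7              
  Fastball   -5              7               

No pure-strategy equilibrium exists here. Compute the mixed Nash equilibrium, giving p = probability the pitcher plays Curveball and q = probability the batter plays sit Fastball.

p = 6/11, q = 5/11

Set the batter's expected payoff from sit Fastball equal to that from sit Curveball:
  the batter's expected payoff from sit Fastball: p·3 + (1−p)·(-5) = 8p - 5
  the batter's expected payoff from sit Curveball: p·(-7) + (1−p)·7 = -14p + 7
  8p - 5 = -14p + 7  ⇒  22p = 12  ⇒  p = 6/11.
The pitcher's indifference between Curveball and Fastball determines the batter's mixing probability q:
  the pitcher's payoff from Curveball: q·(-1) + (1−q)·7 = -8q + 7
  the pitcher's payoff from Fastball: q·5 + (1−q)·2 = 3q + 2
  -8q + 7 = 3q + 2  ⇒  -11q = -5  ⇒  q = 5/11.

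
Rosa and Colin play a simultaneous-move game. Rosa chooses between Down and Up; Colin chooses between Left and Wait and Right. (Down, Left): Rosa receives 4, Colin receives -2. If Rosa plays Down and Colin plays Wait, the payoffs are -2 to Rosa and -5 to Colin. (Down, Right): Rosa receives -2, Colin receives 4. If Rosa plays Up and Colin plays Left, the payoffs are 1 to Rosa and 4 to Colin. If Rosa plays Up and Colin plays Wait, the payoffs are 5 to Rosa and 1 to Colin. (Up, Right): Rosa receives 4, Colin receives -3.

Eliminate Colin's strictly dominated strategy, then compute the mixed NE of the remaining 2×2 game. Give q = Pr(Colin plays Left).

Colin's strategy Wait is strictly dominated by Left: -2 > -5 and 4 > 1. Eliminate Wait.
Rosa's indifference between Down and Up determines Colin's mixing probability q:
  Rosa's payoff from Down: q·4 + (1−q)·(-2) = 6q - 2
  Rosa's payoff from Up: q·1 + (1−q)·4 = -3q + 4
  6q - 2 = -3q + 4  ⇒  9q = 6  ⇒  q = 2/3.

q = 2/3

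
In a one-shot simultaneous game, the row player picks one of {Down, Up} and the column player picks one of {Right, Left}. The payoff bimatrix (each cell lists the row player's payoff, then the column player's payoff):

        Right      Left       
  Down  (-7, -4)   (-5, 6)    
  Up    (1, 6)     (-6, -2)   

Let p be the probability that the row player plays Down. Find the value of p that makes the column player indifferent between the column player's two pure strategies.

p = 4/9

Set the column player's expected payoff from Right equal to that from Left:
  the column player's payoff from Right: p·(-4) + (1−p)·6 = -10p + 6
  the column player's payoff from Left: p·6 + (1−p)·(-2) = 8p - 2
  -10p + 6 = 8p - 2  ⇒  -18p = -8  ⇒  p = 4/9.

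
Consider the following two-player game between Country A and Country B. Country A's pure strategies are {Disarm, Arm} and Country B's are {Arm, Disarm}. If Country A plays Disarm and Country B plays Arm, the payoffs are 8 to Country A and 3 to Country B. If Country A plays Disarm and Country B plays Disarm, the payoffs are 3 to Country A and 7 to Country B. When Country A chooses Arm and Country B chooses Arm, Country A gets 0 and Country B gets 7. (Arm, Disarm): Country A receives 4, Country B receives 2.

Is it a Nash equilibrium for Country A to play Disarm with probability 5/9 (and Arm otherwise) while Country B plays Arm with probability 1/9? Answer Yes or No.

Yes

Check Country B's indifference given Country A's mix p = 5/9:
  payoff from Arm = 43/9; payoff from Disarm = 43/9 — equal.
Check Country A's indifference given Country B's mix q = 1/9:
  payoff from Disarm = 32/9; payoff from Arm = 32/9 — equal.
Both players are indifferent, so neither can profitably deviate.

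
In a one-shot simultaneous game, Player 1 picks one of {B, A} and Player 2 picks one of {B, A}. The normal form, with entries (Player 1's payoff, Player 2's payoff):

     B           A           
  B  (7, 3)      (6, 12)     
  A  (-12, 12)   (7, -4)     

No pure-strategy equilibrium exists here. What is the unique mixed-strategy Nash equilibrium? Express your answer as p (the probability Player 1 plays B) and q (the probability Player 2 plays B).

In a mixed equilibrium Player 2 is indifferent between B and A; this condition fixes p.
  Player 2's expected payoff from B: p·3 + (1−p)·12 = -9p + 12
  Player 2's expected payoff from A: p·12 + (1−p)·(-4) = 16p - 4
  -9p + 12 = 16p - 4  ⇒  -25p = -16  ⇒  p = 16/25.
In a mixed equilibrium Player 1 is indifferent between B and A; this condition fixes q.
  Player 1's expected payoff from B: q·7 + (1−q)·6 = q + 6
  Player 1's expected payoff from A: q·(-12) + (1−q)·7 = -19q + 7
  q + 6 = -19q + 7  ⇒  20q = 1  ⇒  q = 1/20.

p = 16/25, q = 1/20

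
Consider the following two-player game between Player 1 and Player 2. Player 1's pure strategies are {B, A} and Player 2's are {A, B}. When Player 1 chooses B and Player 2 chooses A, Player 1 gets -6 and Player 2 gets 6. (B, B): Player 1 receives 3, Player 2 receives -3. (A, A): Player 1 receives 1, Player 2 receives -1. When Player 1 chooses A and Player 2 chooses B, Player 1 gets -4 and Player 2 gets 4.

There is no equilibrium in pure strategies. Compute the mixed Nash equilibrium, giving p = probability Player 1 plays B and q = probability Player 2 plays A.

For Player 2 to be willing to mix, Player 2 must be indifferent between A and B, which pins down Player 1's mix.
  Player 2's expected payoff from A: p·6 + (1−p)·(-1) = 7p - 1
  Player 2's expected payoff from B: p·(-3) + (1−p)·4 = -7p + 4
  7p - 1 = -7p + 4  ⇒  14p = 5  ⇒  p = 5/14.
Player 1's indifference between B and A determines Player 2's mixing probability q:
  Player 1's expected payoff from B: q·(-6) + (1−q)·3 = -9q + 3
  Player 1's expected payoff from A: q·1 + (1−q)·(-4) = 5q - 4
  -9q + 3 = 5q - 4  ⇒  -14q = -7  ⇒  q = 1/2.

p = 5/14, q = 1/2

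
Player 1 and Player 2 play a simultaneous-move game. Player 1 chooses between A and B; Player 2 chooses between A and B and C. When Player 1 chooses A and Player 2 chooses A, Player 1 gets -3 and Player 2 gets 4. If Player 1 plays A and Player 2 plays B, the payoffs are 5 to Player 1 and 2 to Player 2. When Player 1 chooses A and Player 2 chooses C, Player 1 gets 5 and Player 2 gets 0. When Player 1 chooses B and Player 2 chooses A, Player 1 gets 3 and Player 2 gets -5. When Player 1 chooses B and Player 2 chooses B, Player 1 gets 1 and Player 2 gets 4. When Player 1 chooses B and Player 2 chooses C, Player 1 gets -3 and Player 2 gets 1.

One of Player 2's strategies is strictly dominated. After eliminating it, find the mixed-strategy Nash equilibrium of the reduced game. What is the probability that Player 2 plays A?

q = 2/5

Player 2's strategy C is strictly dominated by B: 2 > 0 and 4 > 1. Eliminate C.
Player 1's indifference between A and B determines Player 2's mixing probability q:
  Player 1's payoff to A: q·(-3) + (1−q)·5 = -8q + 5
  Player 1's payoff to B: q·3 + (1−q)·1 = 2q + 1
  -8q + 5 = 2q + 1  ⇒  -10q = -4  ⇒  q = 2/5.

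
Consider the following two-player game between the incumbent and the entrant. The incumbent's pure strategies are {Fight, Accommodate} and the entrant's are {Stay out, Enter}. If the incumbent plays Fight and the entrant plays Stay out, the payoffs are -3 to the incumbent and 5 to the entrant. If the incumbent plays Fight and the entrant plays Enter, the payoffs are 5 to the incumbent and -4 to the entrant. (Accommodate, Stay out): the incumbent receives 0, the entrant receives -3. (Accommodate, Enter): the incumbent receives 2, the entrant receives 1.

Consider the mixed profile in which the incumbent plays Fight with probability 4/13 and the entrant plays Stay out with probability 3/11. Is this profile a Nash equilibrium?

No

Given the entrant's mix q = 3/11, the incumbent's payoff from Fight is 31/11 but from Accommodate is 16/11. The incumbent strictly prefers Fight, so the incumbent would not mix.
So the proposed profile is not a Nash equilibrium.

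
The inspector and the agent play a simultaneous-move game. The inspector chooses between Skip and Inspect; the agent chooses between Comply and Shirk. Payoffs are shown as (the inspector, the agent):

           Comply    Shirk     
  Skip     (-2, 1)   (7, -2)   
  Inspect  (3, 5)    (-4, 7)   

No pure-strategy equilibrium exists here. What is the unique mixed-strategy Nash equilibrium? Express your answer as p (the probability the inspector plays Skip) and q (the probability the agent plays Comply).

The inspector's mix must leave the agent indifferent between Comply and Shirk.
  the agent's payoff to Comply: p·1 + (1−p)·5 = -4p + 5
  the agent's payoff to Shirk: p·(-2) + (1−p)·7 = -9p + 7
  -4p + 5 = -9p + 7  ⇒  5p = 2  ⇒  p = 2/5.
The agent's mix must leave the inspector indifferent between Skip and Inspect.
  the inspector's payoff to Skip: q·(-2) + (1−q)·7 = -9q + 7
  the inspector's payoff to Inspect: q·3 + (1−q)·(-4) = 7q - 4
  -9q + 7 = 7q - 4  ⇒  -16q = -11  ⇒  q = 11/16.

p = 2/5, q = 11/16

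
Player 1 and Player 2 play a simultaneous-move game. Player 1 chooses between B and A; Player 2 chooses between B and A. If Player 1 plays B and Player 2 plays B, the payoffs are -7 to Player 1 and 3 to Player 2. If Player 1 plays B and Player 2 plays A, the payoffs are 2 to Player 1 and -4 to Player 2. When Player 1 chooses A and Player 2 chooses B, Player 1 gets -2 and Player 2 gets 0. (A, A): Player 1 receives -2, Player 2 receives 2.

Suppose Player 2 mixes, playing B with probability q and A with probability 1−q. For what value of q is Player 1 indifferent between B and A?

q = 4/9

In a mixed equilibrium Player 1 is indifferent between B and A; this condition fixes q.
  Player 1's payoff to B: q·(-7) + (1−q)·2 = -9q + 2
  Player 1's payoff to A: q·(-2) + (1−q)·(-2) = -2
  -9q + 2 = -2  ⇒  -9q = -4  ⇒  q = 4/9.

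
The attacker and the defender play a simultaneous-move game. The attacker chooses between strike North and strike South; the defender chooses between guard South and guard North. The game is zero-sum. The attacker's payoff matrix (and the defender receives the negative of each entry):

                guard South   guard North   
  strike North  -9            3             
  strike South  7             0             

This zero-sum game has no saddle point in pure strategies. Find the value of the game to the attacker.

v = 21/19

Set the attacker's expected payoff from strike North equal to that from strike South:
  the attacker's payoff to strike North: q·(-9) + (1−q)·3 = -12q + 3
  the attacker's payoff to strike South: q·7 + (1−q)·0 = 7q
  -12q + 3 = 7q  ⇒  -19q = -3  ⇒  q = 3/19.
The value is the attacker's expected payoff against this mix (using strike North): (3/19)·(-9) + (16/19)·3 = 21/19.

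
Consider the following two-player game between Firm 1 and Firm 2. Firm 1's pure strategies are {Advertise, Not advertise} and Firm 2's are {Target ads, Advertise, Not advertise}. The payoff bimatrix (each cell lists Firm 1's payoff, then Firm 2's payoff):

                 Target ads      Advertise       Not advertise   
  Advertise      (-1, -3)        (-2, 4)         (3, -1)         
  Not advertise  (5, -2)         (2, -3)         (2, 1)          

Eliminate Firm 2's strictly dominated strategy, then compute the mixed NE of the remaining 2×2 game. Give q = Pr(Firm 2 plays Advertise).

Firm 2's strategy Target ads is strictly dominated by Not advertise: -1 > -3 and 1 > -2. Eliminate Target ads.
Firm 1's indifference between Advertise and Not advertise determines Firm 2's mixing probability q:
  Firm 1's payoff from Advertise: q·(-2) + (1−q)·3 = -5q + 3
  Firm 1's payoff from Not advertise: q·2 + (1−q)·2 = 2
  -5q + 3 = 2  ⇒  -5q = -1  ⇒  q = 1/5.

q = 1/5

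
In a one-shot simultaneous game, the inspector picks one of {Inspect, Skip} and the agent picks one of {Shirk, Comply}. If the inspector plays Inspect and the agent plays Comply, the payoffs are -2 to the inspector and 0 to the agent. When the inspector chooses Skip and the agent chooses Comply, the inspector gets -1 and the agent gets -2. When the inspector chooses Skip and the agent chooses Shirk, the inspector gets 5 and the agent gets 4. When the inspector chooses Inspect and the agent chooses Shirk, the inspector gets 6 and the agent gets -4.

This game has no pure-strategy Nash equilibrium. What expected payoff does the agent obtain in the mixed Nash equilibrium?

-4/5

For the agent to be willing to mix, the agent must be indifferent between Shirk and Comply, which pins down the inspector's mix.
  the agent's payoff from Shirk: p·(-4) + (1−p)·4 = -8p + 4
  the agent's payoff from Comply: p·0 + (1−p)·(-2) = 2p - 2
  -8p + 4 = 2p - 2  ⇒  -10p = -6  ⇒  p = 3/5.
At equilibrium the agent is indifferent across columns, so the agent's payoff equals the payoff from Shirk: (3/5)·(-4) + (2/5)·4 = -4/5.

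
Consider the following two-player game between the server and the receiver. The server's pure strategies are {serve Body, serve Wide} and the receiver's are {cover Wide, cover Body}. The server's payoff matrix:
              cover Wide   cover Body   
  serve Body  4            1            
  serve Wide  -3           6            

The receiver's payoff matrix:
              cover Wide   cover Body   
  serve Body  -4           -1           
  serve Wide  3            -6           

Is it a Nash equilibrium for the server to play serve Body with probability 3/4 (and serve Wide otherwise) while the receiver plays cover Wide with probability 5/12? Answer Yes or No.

Check the receiver's indifference given the server's mix p = 3/4:
  payoff from cover Wide = -9/4; payoff from cover Body = -9/4 — equal.
Check the server's indifference given the receiver's mix q = 5/12:
  payoff from serve Body = 9/4; payoff from serve Wide = 9/4 — equal.
Both players are indifferent, so neither can profitably deviate.

Yes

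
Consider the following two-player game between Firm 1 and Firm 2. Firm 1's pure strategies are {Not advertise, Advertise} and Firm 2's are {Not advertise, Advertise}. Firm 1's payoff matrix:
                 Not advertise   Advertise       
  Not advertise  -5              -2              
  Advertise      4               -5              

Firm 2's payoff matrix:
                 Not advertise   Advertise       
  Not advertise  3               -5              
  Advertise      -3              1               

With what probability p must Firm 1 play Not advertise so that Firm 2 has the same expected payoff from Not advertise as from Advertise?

In a mixed equilibrium Firm 2 is indifferent between Not advertise and Advertise; this condition fixes p.
  Firm 2's payoff from Not advertise: p·3 + (1−p)·(-3) = 6p - 3
  Firm 2's payoff from Advertise: p·(-5) + (1−p)·1 = -6p + 1
  6p - 3 = -6p + 1  ⇒  12p = 4  ⇒  p = 1/3.

p = 1/3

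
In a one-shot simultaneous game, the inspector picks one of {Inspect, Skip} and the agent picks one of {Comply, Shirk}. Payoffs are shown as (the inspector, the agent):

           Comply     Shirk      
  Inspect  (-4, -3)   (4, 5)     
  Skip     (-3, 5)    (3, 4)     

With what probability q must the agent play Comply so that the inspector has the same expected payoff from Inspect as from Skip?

The agent's mix must leave the inspector indifferent between Inspect and Skip.
  the inspector's payoff from Inspect: q·(-4) + (1−q)·4 = -8q + 4
  the inspector's payoff from Skip: q·(-3) + (1−q)·3 = -6q + 3
  -8q + 4 = -6q + 3  ⇒  -2q = -1  ⇒  q = 1/2.

q = 1/2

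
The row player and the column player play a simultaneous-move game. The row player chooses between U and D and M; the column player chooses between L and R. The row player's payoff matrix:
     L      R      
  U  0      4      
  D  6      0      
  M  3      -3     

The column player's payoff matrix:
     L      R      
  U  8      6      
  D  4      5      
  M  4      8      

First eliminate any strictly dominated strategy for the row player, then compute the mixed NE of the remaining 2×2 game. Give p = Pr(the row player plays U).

The row player's strategy M is strictly dominated by D: 6 > 3 and 0 > -3. Eliminate M.
Set the column player's expected payoff from L equal to that from R:
  the column player's payoff to L: p·8 + (1−p)·4 = 4p + 4
  the column player's payoff to R: p·6 + (1−p)·5 = p + 5
  4p + 4 = p + 5  ⇒  3p = 1  ⇒  p = 1/3.

p = 1/3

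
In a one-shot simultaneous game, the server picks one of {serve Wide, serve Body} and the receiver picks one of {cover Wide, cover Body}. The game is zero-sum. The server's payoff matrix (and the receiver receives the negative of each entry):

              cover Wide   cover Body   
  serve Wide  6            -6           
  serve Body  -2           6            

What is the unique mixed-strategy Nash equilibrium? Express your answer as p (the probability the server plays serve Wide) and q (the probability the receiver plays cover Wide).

p = 2/5, q = 3/5

For the receiver to be willing to mix, the receiver must be indifferent between cover Wide and cover Body, which pins down the server's mix.
  the receiver's expected payoff from cover Wide: p·(-6) + (1−p)·2 = -8p + 2
  the receiver's expected payoff from cover Body: p·6 + (1−p)·(-6) = 12p - 6
  -8p + 2 = 12p - 6  ⇒  -20p = -8  ⇒  p = 2/5.
In a mixed equilibrium the server is indifferent between serve Wide and serve Body; this condition fixes q.
  the server's payoff from serve Wide: q·6 + (1−q)·(-6) = 12q - 6
  the server's payoff from serve Body: q·(-2) + (1−q)·6 = -8q + 6
  12q - 6 = -8q + 6  ⇒  20q = 12  ⇒  q = 3/5.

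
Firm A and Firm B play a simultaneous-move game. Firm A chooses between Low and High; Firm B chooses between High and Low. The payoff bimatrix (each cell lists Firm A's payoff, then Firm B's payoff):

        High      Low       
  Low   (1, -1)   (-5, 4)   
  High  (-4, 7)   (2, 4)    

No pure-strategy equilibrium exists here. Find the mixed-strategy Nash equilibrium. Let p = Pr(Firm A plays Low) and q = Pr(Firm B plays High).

Set Firm B's expected payoff from High equal to that from Low:
  Firm B's expected payoff from High: p·(-1) + (1−p)·7 = -8p + 7
  Firm B's expected payoff from Low: p·4 + (1−p)·4 = 4
  -8p + 7 = 4  ⇒  -8p = -3  ⇒  p = 3/8.
In a mixed equilibrium Firm A is indifferent between Low and High; this condition fixes q.
  Firm A's payoff to Low: q·1 + (1−q)·(-5) = 6q - 5
  Firm A's payoff to High: q·(-4) + (1−q)·2 = -6q + 2
  6q - 5 = -6q + 2  ⇒  12q = 7  ⇒  q = 7/12.

p = 3/8, q = 7/12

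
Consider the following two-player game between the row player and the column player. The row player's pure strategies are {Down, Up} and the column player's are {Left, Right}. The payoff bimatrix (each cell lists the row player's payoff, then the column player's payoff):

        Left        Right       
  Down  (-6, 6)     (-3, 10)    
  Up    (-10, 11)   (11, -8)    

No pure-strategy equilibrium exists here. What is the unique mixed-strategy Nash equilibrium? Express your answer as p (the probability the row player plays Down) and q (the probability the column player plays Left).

p = 19/23, q = 7/9

The row player's mix must leave the column player indifferent between Left and Right.
  the column player's payoff from Left: p·6 + (1−p)·11 = -5p + 11
  the column player's payoff from Right: p·10 + (1−p)·(-8) = 18p - 8
  -5p + 11 = 18p - 8  ⇒  -23p = -19  ⇒  p = 19/23.
In a mixed equilibrium the row player is indifferent between Down and Up; this condition fixes q.
  the row player's payoff from Down: q·(-6) + (1−q)·(-3) = -3q - 3
  the row player's payoff from Up: q·(-10) + (1−q)·11 = -21q + 11
  -3q - 3 = -21q + 11  ⇒  18q = 14  ⇒  q = 7/9.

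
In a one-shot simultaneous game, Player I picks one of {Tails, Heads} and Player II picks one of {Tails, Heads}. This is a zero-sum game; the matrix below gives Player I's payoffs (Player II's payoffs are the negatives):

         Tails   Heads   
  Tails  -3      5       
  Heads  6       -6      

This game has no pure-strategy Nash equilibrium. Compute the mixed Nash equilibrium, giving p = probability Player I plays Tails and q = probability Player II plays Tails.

Player I's mix must leave Player II indifferent between Tails and Heads.
  Player II's expected payoff from Tails: p·3 + (1−p)·(-6) = 9p - 6
  Player II's expected payoff from Heads: p·(-5) + (1−p)·6 = -11p + 6
  9p - 6 = -11p + 6  ⇒  20p = 12  ⇒  p = 3/5.
Player II's mix must leave Player I indifferent between Tails and Heads.
  Player I's payoff to Tails: q·(-3) + (1−q)·5 = -8q + 5
  Player I's payoff to Heads: q·6 + (1−q)·(-6) = 12q - 6
  -8q + 5 = 12q - 6  ⇒  -20q = -11  ⇒  q = 11/20.

p = 3/5, q = 11/20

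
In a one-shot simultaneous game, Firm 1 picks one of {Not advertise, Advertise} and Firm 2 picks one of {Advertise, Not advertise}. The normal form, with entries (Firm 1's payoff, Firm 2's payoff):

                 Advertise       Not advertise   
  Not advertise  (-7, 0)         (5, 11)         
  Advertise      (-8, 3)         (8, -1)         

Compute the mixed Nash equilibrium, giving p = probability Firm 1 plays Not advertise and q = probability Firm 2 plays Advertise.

p = 4/15, q = 3/4

Firm 2's indifference between Advertise and Not advertise determines Firm 1's mixing probability p:
  Firm 2's payoff to Advertise: p·0 + (1−p)·3 = -3p + 3
  Firm 2's payoff to Not advertise: p·11 + (1−p)·(-1) = 12p - 1
  -3p + 3 = 12p - 1  ⇒  -15p = -4  ⇒  p = 4/15.
In a mixed equilibrium Firm 1 is indifferent between Not advertise and Advertise; this condition fixes q.
  Firm 1's payoff to Not advertise: q·(-7) + (1−q)·5 = -12q + 5
  Firm 1's payoff to Advertise: q·(-8) + (1−q)·8 = -16q + 8
  -12q + 5 = -16q + 8  ⇒  4q = 3  ⇒  q = 3/4.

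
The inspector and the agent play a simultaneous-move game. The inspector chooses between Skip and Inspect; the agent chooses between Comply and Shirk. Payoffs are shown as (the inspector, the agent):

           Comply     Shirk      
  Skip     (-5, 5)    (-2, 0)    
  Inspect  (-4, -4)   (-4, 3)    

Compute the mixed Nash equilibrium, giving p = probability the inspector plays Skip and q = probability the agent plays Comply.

Set the agent's expected payoff from Comply equal to that from Shirk:
  the agent's expected payoff from Comply: p·5 + (1−p)·(-4) = 9p - 4
  the agent's expected payoff from Shirk: p·0 + (1−p)·3 = -3p + 3
  9p - 4 = -3p + 3  ⇒  12p = 7  ⇒  p = 7/12.
For the inspector to be willing to mix, the inspector must be indifferent between Skip and Inspect, which pins down the agent's mix.
  the inspector's expected payoff from Skip: q·(-5) + (1−q)·(-2) = -3q - 2
  the inspector's expected payoff from Inspect: q·(-4) + (1−q)·(-4) = -4
  -3q - 2 = -4  ⇒  -3q = -2  ⇒  q = 2/3.

p = 7/12, q = 2/3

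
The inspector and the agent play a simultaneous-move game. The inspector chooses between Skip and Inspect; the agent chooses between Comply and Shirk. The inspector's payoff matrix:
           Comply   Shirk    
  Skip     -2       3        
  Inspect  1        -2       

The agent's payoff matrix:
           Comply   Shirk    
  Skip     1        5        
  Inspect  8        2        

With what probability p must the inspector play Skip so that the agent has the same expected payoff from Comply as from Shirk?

p = 3/5

The agent's indifference between Comply and Shirk determines the inspector's mixing probability p:
  the agent's payoff to Comply: p·1 + (1−p)·8 = -7p + 8
  the agent's payoff to Shirk: p·5 + (1−p)·2 = 3p + 2
  -7p + 8 = 3p + 2  ⇒  -10p = -6  ⇒  p = 3/5.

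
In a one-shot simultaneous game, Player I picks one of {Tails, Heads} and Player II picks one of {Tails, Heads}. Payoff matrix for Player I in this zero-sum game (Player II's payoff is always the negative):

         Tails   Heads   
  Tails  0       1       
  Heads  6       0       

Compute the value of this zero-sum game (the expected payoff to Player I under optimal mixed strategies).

Set Player I's expected payoff from Tails equal to that from Heads:
  Player I's payoff to Tails: q·0 + (1−q)·1 = -q + 1
  Player I's payoff to Heads: q·6 + (1−q)·0 = 6q
  -q + 1 = 6q  ⇒  -7q = -1  ⇒  q = 1/7.
The value is Player I's expected payoff against this mix (using Tails): (1/7)·0 + (6/7)·1 = 6/7.

v = 6/7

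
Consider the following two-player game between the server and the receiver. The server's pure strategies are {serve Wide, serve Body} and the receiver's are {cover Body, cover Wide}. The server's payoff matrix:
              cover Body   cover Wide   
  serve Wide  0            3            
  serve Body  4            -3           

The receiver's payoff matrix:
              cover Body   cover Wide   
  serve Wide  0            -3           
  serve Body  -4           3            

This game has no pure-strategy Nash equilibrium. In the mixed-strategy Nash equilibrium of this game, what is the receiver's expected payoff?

Set the receiver's expected payoff from cover Body equal to that from cover Wide:
  the receiver's payoff from cover Body: p·0 + (1−p)·(-4) = 4p - 4
  the receiver's payoff from cover Wide: p·(-3) + (1−p)·3 = -6p + 3
  4p - 4 = -6p + 3  ⇒  10p = 7  ⇒  p = 7/10.
At equilibrium the receiver is indifferent across columns, so the receiver's payoff equals the payoff from cover Body: (7/10)·0 + (3/10)·(-4) = -6/5.

-6/5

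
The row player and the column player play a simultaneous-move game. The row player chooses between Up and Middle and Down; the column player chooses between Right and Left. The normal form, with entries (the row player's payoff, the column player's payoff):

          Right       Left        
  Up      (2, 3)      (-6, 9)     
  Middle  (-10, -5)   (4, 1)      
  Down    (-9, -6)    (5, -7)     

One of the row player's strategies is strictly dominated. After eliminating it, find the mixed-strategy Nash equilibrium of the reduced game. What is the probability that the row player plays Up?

The row player's strategy Middle is strictly dominated by Down: -9 > -10 and 5 > 4. Eliminate Middle.
The column player's indifference between Right and Left determines the row player's mixing probability p:
  the column player's payoff to Right: p·3 + (1−p)·(-6) = 9p - 6
  the column player's payoff to Left: p·9 + (1−p)·(-7) = 16p - 7
  9p - 6 = 16p - 7  ⇒  -7p = -1  ⇒  p = 1/7.

p = 1/7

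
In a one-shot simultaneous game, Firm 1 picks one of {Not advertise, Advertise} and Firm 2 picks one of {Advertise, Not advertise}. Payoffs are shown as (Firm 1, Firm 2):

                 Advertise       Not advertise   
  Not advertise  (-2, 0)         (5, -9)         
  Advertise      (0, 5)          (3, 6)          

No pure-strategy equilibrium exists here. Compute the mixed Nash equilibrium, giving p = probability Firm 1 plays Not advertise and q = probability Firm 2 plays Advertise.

Set Firm 2's expected payoff from Advertise equal to that from Not advertise:
  Firm 2's payoff from Advertise: p·0 + (1−p)·5 = -5p + 5
  Firm 2's payoff from Not advertise: p·(-9) + (1−p)·6 = -15p + 6
  -5p + 5 = -15p + 6  ⇒  10p = 1  ⇒  p = 1/10.
Firm 2's mix must leave Firm 1 indifferent between Not advertise and Advertise.
  Firm 1's expected payoff from Not advertise: q·(-2) + (1−q)·5 = -7q + 5
  Firm 1's expected payoff from Advertise: q·0 + (1−q)·3 = -3q + 3
  -7q + 5 = -3q + 3  ⇒  -4q = -2  ⇒  q = 1/2.

p = 1/10, q = 1/2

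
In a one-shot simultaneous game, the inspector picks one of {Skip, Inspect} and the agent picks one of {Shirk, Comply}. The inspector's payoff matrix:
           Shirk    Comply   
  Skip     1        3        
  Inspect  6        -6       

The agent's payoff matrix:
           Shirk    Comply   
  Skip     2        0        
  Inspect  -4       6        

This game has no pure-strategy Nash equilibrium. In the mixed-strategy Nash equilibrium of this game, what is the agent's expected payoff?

Set the agent's expected payoff from Shirk equal to that from Comply:
  the agent's payoff from Shirk: p·2 + (1−p)·(-4) = 6p - 4
  the agent's payoff from Comply: p·0 + (1−p)·6 = -6p + 6
  6p - 4 = -6p + 6  ⇒  12p = 10  ⇒  p = 5/6.
At equilibrium the agent is indifferent across columns, so the agent's payoff equals the payoff from Shirk: (5/6)·2 + (1/6)·(-4) = 1.

1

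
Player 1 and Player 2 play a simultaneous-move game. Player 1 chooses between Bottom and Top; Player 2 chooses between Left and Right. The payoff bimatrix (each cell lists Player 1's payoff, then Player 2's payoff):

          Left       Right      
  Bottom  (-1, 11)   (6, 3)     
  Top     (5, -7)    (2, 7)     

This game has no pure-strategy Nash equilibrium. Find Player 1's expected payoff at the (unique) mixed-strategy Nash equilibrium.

In a mixed equilibrium Player 1 is indifferent between Bottom and Top; this condition fixes q.
  Player 1's payoff from Bottom: q·(-1) + (1−q)·6 = -7q + 6
  Player 1's payoff from Top: q·5 + (1−q)·2 = 3q + 2
  -7q + 6 = 3q + 2  ⇒  -10q = -4  ⇒  q = 2/5.
At equilibrium Player 1 is indifferent across rows, so Player 1's payoff equals the payoff from Bottom: (2/5)·(-1) + (3/5)·6 = 16/5.

16/5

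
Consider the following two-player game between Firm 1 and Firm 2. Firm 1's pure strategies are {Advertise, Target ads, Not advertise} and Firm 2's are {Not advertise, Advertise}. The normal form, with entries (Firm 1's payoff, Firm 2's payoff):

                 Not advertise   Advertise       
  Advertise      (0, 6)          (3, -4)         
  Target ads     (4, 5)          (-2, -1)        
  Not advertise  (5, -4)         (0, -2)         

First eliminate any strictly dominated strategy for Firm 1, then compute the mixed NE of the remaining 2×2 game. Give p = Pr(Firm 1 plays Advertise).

Firm 1's strategy Target ads is strictly dominated by Not advertise: 5 > 4 and 0 > -2. Eliminate Target ads.
For Firm 2 to be willing to mix, Firm 2 must be indifferent between Not advertise and Advertise, which pins down Firm 1's mix.
  Firm 2's expected payoff from Not advertise: p·6 + (1−p)·(-4) = 10p - 4
  Firm 2's expected payoff from Advertise: p·(-4) + (1−p)·(-2) = -2p - 2
  10p - 4 = -2p - 2  ⇒  12p = 2  ⇒  p = 1/6.

p = 1/6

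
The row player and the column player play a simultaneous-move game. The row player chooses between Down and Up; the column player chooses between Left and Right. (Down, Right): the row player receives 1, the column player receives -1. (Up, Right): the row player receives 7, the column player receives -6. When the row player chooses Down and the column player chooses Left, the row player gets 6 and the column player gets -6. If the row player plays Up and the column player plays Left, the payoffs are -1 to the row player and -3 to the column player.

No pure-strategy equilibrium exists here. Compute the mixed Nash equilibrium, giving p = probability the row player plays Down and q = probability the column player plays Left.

p = 3/8, q = 6/13

The row player's mix must leave the column player indifferent between Left and Right.
  the column player's payoff from Left: p·(-6) + (1−p)·(-3) = -3p - 3
  the column player's payoff from Right: p·(-1) + (1−p)·(-6) = 5p - 6
  -3p - 3 = 5p - 6  ⇒  -8p = -3  ⇒  p = 3/8.
For the row player to be willing to mix, the row player must be indifferent between Down and Up, which pins down the column player's mix.
  the row player's expected payoff from Down: q·6 + (1−q)·1 = 5q + 1
  the row player's expected payoff from Up: q·(-1) + (1−q)·7 = -8q + 7
  5q + 1 = -8q + 7  ⇒  13q = 6  ⇒  q = 6/13.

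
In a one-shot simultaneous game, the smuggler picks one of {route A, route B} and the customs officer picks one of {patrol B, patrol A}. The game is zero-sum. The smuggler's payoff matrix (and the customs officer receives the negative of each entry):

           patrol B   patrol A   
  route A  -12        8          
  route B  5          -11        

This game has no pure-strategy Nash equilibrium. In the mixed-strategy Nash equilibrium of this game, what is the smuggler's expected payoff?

-23/9

The smuggler's indifference between route A and route B determines the customs officer's mixing probability q:
  the smuggler's expected payoff from route A: q·(-12) + (1−q)·8 = -20q + 8
  the smuggler's expected payoff from route B: q·5 + (1−q)·(-11) = 16q - 11
  -20q + 8 = 16q - 11  ⇒  -36q = -19  ⇒  q = 19/36.
At equilibrium the smuggler is indifferent across rows, so the smuggler's payoff equals the payoff from route A: (19/36)·(-12) + (17/36)·8 = -23/9.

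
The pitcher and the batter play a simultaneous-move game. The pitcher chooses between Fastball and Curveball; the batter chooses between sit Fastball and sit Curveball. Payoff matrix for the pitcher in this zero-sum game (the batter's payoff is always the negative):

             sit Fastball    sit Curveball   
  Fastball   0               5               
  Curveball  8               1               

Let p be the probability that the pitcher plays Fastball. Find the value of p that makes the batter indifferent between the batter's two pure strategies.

The batter's indifference between sit Fastball and sit Curveball determines the pitcher's mixing probability p:
  the batter's payoff to sit Fastball: p·0 + (1−p)·(-8) = 8p - 8
  the batter's payoff to sit Curveball: p·(-5) + (1−p)·(-1) = -4p - 1
  8p - 8 = -4p - 1  ⇒  12p = 7  ⇒  p = 7/12.

p = 7/12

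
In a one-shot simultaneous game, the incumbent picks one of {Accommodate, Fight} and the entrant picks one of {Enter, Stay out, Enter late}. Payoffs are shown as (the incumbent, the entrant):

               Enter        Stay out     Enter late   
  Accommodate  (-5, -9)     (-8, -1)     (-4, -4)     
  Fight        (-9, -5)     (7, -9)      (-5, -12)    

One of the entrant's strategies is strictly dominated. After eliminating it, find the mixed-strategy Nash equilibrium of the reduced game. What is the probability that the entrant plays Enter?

q = 15/19

The entrant's strategy Enter late is strictly dominated by Stay out: -1 > -4 and -9 > -12. Eliminate Enter late.
The entrant's mix must leave the incumbent indifferent between Accommodate and Fight.
  the incumbent's payoff to Accommodate: q·(-5) + (1−q)·(-8) = 3q - 8
  the incumbent's payoff to Fight: q·(-9) + (1−q)·7 = -16q + 7
  3q - 8 = -16q + 7  ⇒  19q = 15  ⇒  q = 15/19.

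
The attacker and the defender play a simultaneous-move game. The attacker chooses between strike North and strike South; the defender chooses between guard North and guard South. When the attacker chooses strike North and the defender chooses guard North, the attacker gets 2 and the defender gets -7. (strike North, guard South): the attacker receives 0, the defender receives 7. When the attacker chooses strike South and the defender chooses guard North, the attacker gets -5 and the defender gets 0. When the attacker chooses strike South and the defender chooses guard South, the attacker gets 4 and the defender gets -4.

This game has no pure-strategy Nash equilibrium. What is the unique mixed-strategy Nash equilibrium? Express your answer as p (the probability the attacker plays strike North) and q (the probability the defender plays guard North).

In a mixed equilibrium the defender is indifferent between guard North and guard South; this condition fixes p.
  the defender's payoff from guard North: p·(-7) + (1−p)·0 = -7p
  the defender's payoff from guard South: p·7 + (1−p)·(-4) = 11p - 4
  -7p = 11p - 4  ⇒  -18p = -4  ⇒  p = 2/9.
The defender's mix must leave the attacker indifferent between strike North and strike South.
  the attacker's expected payoff from strike North: q·2 + (1−q)·0 = 2q
  the attacker's expected payoff from strike South: q·(-5) + (1−q)·4 = -9q + 4
  2q = -9q + 4  ⇒  11q = 4  ⇒  q = 4/11.

p = 2/9, q = 4/11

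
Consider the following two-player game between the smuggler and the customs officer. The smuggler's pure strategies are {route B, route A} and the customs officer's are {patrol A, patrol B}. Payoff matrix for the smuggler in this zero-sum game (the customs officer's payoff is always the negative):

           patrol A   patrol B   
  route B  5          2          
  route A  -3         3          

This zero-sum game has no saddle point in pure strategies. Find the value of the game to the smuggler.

In a mixed equilibrium the smuggler is indifferent between route B and route A; this condition fixes q.
  the smuggler's expected payoff from route B: q·5 + (1−q)·2 = 3q + 2
  the smuggler's expected payoff from route A: q·(-3) + (1−q)·3 = -6q + 3
  3q + 2 = -6q + 3  ⇒  9q = 1  ⇒  q = 1/9.
The value is the smuggler's expected payoff against this mix (using route B): (1/9)·5 + (8/9)·2 = 7/3.

v = 7/3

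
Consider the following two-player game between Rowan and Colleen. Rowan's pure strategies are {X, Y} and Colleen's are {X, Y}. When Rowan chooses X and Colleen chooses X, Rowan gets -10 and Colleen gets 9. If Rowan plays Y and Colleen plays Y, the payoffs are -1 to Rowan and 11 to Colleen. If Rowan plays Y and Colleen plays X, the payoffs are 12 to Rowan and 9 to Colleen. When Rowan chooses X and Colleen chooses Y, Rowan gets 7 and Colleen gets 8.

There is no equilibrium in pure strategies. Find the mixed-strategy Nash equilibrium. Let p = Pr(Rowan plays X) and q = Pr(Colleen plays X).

p = 2/3, q = 4/15

For Colleen to be willing to mix, Colleen must be indifferent between X and Y, which pins down Rowan's mix.
  Colleen's payoff from X: p·9 + (1−p)·9 = 9
  Colleen's payoff from Y: p·8 + (1−p)·11 = -3p + 11
  9 = -3p + 11  ⇒  3p = 2  ⇒  p = 2/3.
Rowan's indifference between X and Y determines Colleen's mixing probability q:
  Rowan's expected payoff from X: q·(-10) + (1−q)·7 = -17q + 7
  Rowan's expected payoff from Y: q·12 + (1−q)·(-1) = 13q - 1
  -17q + 7 = 13q - 1  ⇒  -30q = -8  ⇒  q = 4/15.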